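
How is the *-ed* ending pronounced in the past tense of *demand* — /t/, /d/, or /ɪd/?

/ɪd/

The stem *demand* ends in /t/ or /d/.
The -ed suffix is realized as /ɪd/ after /t, d/; as /t/ after other voiceless consonants; and as /d/ after other voiced sounds.
So -ed on *demand* is pronounced /ɪd/.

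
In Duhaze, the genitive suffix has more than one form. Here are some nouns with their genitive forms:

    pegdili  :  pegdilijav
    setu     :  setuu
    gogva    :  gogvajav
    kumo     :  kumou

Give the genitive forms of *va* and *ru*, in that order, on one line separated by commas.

The pattern is rounding harmony: -u when the last vowel of the stem is a rounded vowel (*setu*, *kumo*); -jav when the last vowel of the stem is an unrounded vowel (*pegdili*, *gogva*).
*va*: last vowel = /a/, an unrounded vowel → -jav → *vajav*.
The last vowel of *ru* is /u/, which is a rounded vowel, so the suffix is -u, giving *ruu*.

vajav, ruu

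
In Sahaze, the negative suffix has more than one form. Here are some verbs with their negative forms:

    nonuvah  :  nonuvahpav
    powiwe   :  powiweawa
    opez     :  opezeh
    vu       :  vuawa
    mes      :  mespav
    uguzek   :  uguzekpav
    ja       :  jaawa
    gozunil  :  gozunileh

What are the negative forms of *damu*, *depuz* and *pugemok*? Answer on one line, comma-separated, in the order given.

damuawa, depuzeh, pugemokpav

The alternation tracks the final sound of the stem — -pav when the stem ends in a voiceless consonant (*nonuvah*, *mes*, *uguzek*); -eh when the stem ends in a voiced consonant (*opez*, *gozunil*); -awa when the stem ends in a vowel (*powiwe*, *vu*, *ja*).
Since the final sound of *damu* is /u/ (a vowel), it takes -awa, giving *damuawa*.
*depuz* — final sound /z/ (a voiced consonant) → -eh → *depuzeh*.
*pugemok* — final sound /k/ (a voiceless consonant) → -pav → *pugemokpav*.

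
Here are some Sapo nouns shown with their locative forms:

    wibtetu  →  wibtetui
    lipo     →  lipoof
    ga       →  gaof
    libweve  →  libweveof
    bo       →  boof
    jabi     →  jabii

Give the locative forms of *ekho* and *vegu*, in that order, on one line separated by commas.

ekhoof, vegui

Looking at the last vowel of each stem: -i when the last vowel of the stem is a high vowel (*wibtetu*, *jabi*); -of when the last vowel of the stem is a non-high vowel (*lipo*, *ga*, *libweve*, *bo*).
The last vowel of *ekho* is /o/, which is a non-high vowel, so the suffix is -of, giving *ekhoof*.
*vegu* — last vowel /u/ (a high vowel) → -i → *vegui*.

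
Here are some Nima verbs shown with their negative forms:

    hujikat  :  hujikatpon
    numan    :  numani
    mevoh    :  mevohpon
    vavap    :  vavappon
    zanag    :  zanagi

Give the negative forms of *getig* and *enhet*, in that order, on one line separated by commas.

The pattern is voicing of the final consonant: -pon when the stem ends in a voiceless consonant (*hujikat*, *mevoh*, *vavap*); -i when the stem ends in a voiced consonant (*numan*, *zanag*).
*getig*: final consonant = /g/, voiced → -i → *getigi*.
The final consonant of *enhet* is /t/, which is voiceless, so the suffix is -pon, giving *enhetpon*.

getigi, enhetpon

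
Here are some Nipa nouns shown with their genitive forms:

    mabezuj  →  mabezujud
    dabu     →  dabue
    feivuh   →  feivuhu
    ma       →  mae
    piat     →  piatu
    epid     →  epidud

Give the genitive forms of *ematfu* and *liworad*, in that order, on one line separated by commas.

The pattern is voicing of the final sound: -u when the stem ends in a voiceless consonant (*feivuh*, *piat*); -ud when the stem ends in a voiced consonant (*mabezuj*, *epid*); -e when the stem ends in a vowel (*dabu*, *ma*).
Since the final sound of *ematfu* is /u/ (a vowel), it takes -e, giving *ematfue*.
Since the final sound of *liworad* is /d/ (a voiced consonant), it takes -ud, giving *liworadud*.

ematfue, liworadud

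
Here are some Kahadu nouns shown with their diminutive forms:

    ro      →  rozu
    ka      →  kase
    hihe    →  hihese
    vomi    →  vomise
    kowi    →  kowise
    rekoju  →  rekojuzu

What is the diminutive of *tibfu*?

The suffix is conditioned by the last vowel: -zu when the last vowel of the stem is a rounded vowel (*ro*, *rekoju*); -se when the last vowel of the stem is an unrounded vowel (*ka*, *hihe*, *vomi*, *kowi*).
*tibfu*: last vowel = /u/, a rounded vowel → -zu → *tibfuzu*.

tibfuzu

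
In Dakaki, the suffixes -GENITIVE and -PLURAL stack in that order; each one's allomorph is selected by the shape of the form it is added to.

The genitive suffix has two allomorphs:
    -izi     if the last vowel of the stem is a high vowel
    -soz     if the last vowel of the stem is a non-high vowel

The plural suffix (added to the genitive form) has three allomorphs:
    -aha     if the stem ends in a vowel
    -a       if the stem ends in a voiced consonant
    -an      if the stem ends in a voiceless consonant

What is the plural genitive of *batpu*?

batpuiziaha

Since the last vowel of *batpu* is /u/ (a high vowel), it takes -izi, giving *batpuizi*.
The final sound of the genitive form *batpuizi* is /i/, which is a vowel, so the plural suffix is -aha, giving *batpuiziaha*.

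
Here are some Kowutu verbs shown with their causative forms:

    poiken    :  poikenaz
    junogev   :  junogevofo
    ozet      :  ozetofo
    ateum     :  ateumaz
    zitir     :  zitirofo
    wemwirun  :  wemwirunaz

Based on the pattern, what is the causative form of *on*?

onaz

Looking at the final consonant of each stem: -az when the stem ends in a nasal (*poiken*, *ateum*, *wemwirun*); -ofo when the stem ends in a non-nasal consonant (*junogev*, *ozet*, *zitir*).
*on* — final consonant /n/ (a nasal) → -az → *onaz*.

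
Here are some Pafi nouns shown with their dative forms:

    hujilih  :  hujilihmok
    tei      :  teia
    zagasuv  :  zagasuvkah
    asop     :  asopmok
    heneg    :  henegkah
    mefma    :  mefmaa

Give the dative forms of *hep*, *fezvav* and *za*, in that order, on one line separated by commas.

Looking at the final sound of each stem: -mok when the stem ends in a voiceless consonant (*hujilih*, *asop*); -kah when the stem ends in a voiced consonant (*zagasuv*, *heneg*); -a when the stem ends in a vowel (*tei*, *mefma*).
The final sound of *hep* is /p/, which is a voiceless consonant, so the suffix is -mok, giving *hepmok*.
Since the final sound of *fezvav* is /v/ (a voiced consonant), it takes -kah, giving *fezvavkah*.
*za* — final sound /a/ (a vowel) → -a → *zaa*.

hepmok, fezvavkah, zaa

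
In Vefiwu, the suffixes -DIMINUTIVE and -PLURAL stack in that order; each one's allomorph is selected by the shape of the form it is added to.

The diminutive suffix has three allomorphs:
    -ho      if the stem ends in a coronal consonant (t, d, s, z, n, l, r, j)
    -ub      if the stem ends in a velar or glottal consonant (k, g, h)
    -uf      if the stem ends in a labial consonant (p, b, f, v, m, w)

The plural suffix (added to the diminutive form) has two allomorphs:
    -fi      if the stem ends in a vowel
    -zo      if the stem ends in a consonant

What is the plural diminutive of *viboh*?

Since the final consonant of *viboh* is /h/ (velar/glottal), it takes -ub, giving *vibohub*.
The diminutive form *vibohub*: final sound = /b/, a consonant → -zo → *vibohubzo*.

vibohubzo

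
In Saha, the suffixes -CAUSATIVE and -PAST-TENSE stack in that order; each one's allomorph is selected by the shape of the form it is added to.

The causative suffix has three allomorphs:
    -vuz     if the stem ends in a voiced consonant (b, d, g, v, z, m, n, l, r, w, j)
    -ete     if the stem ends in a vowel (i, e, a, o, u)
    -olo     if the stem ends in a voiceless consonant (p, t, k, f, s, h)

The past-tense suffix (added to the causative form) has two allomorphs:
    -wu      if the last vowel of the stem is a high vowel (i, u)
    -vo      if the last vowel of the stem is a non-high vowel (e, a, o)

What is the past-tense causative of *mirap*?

*mirap* — final sound /p/ (a voiceless consonant) → -olo → *mirapolo*.
The last vowel of the causative form *mirapolo* is /o/, which is a non-high vowel, so the past-tense suffix is -vo, giving *mirapolovo*.

mirapolovo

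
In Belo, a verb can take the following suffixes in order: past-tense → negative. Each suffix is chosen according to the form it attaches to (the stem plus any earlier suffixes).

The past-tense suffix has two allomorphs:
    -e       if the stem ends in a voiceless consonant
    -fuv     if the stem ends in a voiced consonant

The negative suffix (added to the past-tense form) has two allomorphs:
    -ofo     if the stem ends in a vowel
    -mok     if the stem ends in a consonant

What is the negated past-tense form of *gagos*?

gagoseofo

*gagos*: final consonant = /s/, voiceless → -e → *gagose*.
The past-tense form *gagose*: final sound = /e/, a vowel → -ofo → *gagoseofo*.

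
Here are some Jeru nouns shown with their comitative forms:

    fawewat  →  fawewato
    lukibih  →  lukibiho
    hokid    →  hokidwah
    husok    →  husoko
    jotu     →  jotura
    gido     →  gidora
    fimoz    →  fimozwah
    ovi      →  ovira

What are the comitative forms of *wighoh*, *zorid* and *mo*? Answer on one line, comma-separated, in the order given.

wighoho, zoridwah, mora

The suffix is conditioned by the final sound: -o when the stem ends in a voiceless consonant (*fawewat*, *lukibih*, *husok*); -wah when the stem ends in a voiced consonant (*hokid*, *fimoz*); -ra when the stem ends in a vowel (*jotu*, *gido*, *ovi*).
*wighoh* — final sound /h/ (a voiceless consonant) → -o → *wighoho*.
*zorid* — final sound /d/ (a voiced consonant) → -wah → *zoridwah*.
*mo* — final sound /o/ (a vowel) → -ra → *mora*.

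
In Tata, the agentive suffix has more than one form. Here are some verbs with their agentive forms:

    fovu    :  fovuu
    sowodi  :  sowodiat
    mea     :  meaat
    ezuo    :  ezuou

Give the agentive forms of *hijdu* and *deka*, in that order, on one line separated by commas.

hijduu, dekaat

The pattern is rounding harmony: -u when the last vowel of the stem is a rounded vowel (*fovu*, *ezuo*); -at when the last vowel of the stem is an unrounded vowel (*sowodi*, *mea*).
The last vowel of *hijdu* is /u/, which is a rounded vowel, so the suffix is -u, giving *hijduu*.
*deka*: last vowel = /a/, an unrounded vowel → -at → *dekaat*.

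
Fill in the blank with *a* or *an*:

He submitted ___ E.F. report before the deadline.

an

The indefinite article is chosen by the initial *sound* of the following word, not its spelling.
The initialism *E.F.* is read letter by letter; the first letter, E, is pronounced /iː/, which begins with a vowel sound.
So the article is *an*: He submitted an E.F. report before the deadline.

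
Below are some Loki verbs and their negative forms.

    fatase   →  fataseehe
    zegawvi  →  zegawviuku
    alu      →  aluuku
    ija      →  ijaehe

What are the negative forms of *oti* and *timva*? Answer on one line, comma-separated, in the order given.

The alternation tracks the last vowel of the stem — -uku when the last vowel of the stem is a high vowel (*zegawvi*, *alu*); -ehe when the last vowel of the stem is a non-high vowel (*fatase*, *ija*).
The last vowel of *oti* is /i/, which is a high vowel, so the suffix is -uku, giving *otiuku*.
*timva* — last vowel /a/ (a non-high vowel) → -ehe → *timvaehe*.

otiuku, timvaehe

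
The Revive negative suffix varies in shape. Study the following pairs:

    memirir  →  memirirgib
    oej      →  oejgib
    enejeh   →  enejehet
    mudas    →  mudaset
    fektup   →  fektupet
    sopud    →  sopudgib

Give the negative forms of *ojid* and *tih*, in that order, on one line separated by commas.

The alternation tracks the final consonant of the stem — -et when the stem ends in a voiceless consonant (*enejeh*, *mudas*, *fektup*); -gib when the stem ends in a voiced consonant (*memirir*, *oej*, *sopud*).
*ojid* — final consonant /d/ (voiced) → -gib → *ojidgib*.
The final consonant of *tih* is /h/, which is voiceless, so the suffix is -et, giving *tihet*.

ojidgib, tihet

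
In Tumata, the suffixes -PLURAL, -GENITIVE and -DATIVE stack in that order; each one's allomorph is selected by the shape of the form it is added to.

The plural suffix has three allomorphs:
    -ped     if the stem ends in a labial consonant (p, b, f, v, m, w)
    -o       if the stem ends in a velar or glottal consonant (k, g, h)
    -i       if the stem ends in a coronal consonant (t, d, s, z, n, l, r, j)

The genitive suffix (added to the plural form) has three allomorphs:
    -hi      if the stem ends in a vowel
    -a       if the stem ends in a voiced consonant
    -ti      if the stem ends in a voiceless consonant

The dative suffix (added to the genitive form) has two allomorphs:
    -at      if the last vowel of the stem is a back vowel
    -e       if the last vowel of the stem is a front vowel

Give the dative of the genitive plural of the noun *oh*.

*oh*: final consonant = /h/, velar/glottal → -o → *oho*.
The final sound of the plural form *oho* is /o/, which is a vowel, so the genitive suffix is -hi, giving *ohohi*.
The genitive form *ohohi*: last vowel = /i/, a front vowel → -e → *ohohie*.

ohohie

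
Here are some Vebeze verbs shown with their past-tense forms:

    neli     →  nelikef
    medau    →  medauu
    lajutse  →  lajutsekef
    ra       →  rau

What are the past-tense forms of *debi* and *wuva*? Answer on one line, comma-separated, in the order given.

debikef, wuvau

Looking at the last vowel of each stem: -kef when the last vowel of the stem is a front vowel (*neli*, *lajutse*); -u when the last vowel of the stem is a back vowel (*medau*, *ra*).
The last vowel of *debi* is /i/, which is a front vowel, so the suffix is -kef, giving *debikef*.
The last vowel of *wuva* is /a/, which is a back vowel, so the suffix is -u, giving *wuvau*.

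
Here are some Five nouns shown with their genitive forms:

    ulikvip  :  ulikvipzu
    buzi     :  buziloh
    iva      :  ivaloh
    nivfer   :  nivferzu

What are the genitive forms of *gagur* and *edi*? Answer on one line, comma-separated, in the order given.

Looking at the final sound of each stem: -zu when the stem ends in a consonant (*ulikvip*, *nivfer*); -loh when the stem ends in a vowel (*buzi*, *iva*).
*gagur*: final sound = /r/, a consonant → -zu → *gagurzu*.
*edi*: final sound = /i/, a vowel → -loh → *ediloh*.

gagurzu, ediloh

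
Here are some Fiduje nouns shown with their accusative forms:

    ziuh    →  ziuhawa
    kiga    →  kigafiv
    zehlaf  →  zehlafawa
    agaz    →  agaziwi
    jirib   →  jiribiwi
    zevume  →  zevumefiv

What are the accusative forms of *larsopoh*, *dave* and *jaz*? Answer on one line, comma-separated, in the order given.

The pattern is voicing of the final sound: -awa when the stem ends in a voiceless consonant (*ziuh*, *zehlaf*); -iwi when the stem ends in a voiced consonant (*agaz*, *jirib*); -fiv when the stem ends in a vowel (*kiga*, *zevume*).
*larsopoh* — final sound /h/ (a voiceless consonant) → -awa → *larsopohawa*.
The final sound of *dave* is /e/, which is a vowel, so the suffix is -fiv, giving *davefiv*.
*jaz*: final sound = /z/, a voiced consonant → -iwi → *jaziwi*.

larsopohawa, davefiv, jaziwi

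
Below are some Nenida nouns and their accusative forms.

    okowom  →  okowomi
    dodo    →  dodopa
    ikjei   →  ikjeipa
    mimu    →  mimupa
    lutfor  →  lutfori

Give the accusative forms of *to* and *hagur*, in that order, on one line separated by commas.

topa, haguri

The suffix is conditioned by the final sound: -i when the stem ends in a consonant (*okowom*, *lutfor*); -pa when the stem ends in a vowel (*dodo*, *ikjei*, *mimu*).
Since the final sound of *to* is /o/ (a vowel), it takes -pa, giving *topa*.
*hagur* — final sound /r/ (a consonant) → -i → *haguri*.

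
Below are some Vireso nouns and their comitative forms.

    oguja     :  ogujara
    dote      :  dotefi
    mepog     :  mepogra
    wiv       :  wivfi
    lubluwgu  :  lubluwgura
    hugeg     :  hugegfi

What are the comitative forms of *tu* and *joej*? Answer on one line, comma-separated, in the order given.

tura, joejfi

Looking at the last vowel of each stem: -fi when the last vowel of the stem is a front vowel (*dote*, *wiv*, *hugeg*); -ra when the last vowel of the stem is a back vowel (*oguja*, *mepog*, *lubluwgu*).
*tu* — last vowel /u/ (a back vowel) → -ra → *tura*.
*joej*: last vowel = /e/, a front vowel → -fi → *joejfi*.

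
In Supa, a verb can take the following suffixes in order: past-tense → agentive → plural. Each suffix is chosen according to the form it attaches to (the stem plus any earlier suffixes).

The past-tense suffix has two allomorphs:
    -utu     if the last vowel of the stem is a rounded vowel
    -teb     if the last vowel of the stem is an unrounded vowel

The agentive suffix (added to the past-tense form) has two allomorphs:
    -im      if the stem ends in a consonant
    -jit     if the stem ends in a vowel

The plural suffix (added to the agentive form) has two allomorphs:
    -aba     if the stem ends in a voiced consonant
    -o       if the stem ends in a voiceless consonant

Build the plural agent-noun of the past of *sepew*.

*sepew* — last vowel /e/ (an unrounded vowel) → -teb → *sepewteb*.
The past-tense form *sepewteb*: final sound = /b/, a consonant → -im → *sepewtebim*.
The agentive form *sepewtebim* — final consonant /m/ (voiced) → -aba → *sepewtebimaba*.

sepewtebimaba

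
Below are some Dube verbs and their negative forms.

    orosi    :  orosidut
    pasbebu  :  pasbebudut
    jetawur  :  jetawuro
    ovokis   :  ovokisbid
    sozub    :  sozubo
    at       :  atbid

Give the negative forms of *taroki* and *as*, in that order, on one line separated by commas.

The alternation tracks the final sound of the stem — -bid when the stem ends in a voiceless consonant (*ovokis*, *at*); -o when the stem ends in a voiced consonant (*jetawur*, *sozub*); -dut when the stem ends in a vowel (*orosi*, *pasbebu*).
*taroki* — final sound /i/ (a vowel) → -dut → *tarokidut*.
*as*: final sound = /s/, a voiceless consonant → -bid → *asbid*.

tarokidut, asbid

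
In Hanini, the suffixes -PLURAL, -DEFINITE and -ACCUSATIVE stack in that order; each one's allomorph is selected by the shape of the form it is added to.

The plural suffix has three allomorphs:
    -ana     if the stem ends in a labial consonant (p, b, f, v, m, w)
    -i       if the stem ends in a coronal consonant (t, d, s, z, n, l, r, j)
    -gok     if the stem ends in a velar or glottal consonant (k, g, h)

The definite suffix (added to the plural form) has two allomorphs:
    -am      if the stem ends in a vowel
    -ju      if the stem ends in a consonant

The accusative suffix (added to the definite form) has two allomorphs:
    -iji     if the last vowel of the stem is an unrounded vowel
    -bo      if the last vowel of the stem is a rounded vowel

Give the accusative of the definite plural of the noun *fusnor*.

fusnoriamiji

*fusnor* — final consonant /r/ (coronal) → -i → *fusnori*.
The plural form *fusnori* — final sound /i/ (a vowel) → -am → *fusnoriam*.
The last vowel of the definite form *fusnoriam* is /a/, which is an unrounded vowel, so the accusative suffix is -iji, giving *fusnoriamiji*.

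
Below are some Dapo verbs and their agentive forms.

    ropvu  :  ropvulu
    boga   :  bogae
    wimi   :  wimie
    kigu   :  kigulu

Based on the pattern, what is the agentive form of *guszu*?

The pattern is rounding harmony: -lu when the last vowel of the stem is a rounded vowel (*ropvu*, *kigu*); -e when the last vowel of the stem is an unrounded vowel (*boga*, *wimi*).
*guszu*: last vowel = /u/, a rounded vowel → -lu → *guszulu*.

guszulu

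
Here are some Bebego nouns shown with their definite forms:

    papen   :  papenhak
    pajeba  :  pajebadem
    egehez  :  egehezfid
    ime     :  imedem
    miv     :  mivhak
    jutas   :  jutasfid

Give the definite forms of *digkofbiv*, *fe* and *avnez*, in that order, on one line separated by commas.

The alternation tracks the final sound of the stem — -fid when the stem ends in a sibilant (*egehez*, *jutas*); -hak when the stem ends in a non-sibilant consonant (*papen*, *miv*); -dem when the stem ends in a vowel (*pajeba*, *ime*).
The final sound of *digkofbiv* is /v/, which is a non-sibilant consonant, so the suffix is -hak, giving *digkofbivhak*.
Since the final sound of *fe* is /e/ (a vowel), it takes -dem, giving *fedem*.
*avnez* — final sound /z/ (a sibilant) → -fid → *avnezfid*.

digkofbivhak, fedem, avnezfid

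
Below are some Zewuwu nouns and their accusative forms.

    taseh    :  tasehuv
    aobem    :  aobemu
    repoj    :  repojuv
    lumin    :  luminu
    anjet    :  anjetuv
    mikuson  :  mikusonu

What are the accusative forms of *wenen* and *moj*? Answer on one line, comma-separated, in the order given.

The suffix is conditioned by the final consonant: -u when the stem ends in a nasal (*aobem*, *lumin*, *mikuson*); -uv when the stem ends in a non-nasal consonant (*taseh*, *repoj*, *anjet*).
The final consonant of *wenen* is /n/, which is a nasal, so the suffix is -u, giving *wenenu*.
*moj* — final consonant /j/ (non-nasal) → -uv → *mojuv*.

wenenu, mojuv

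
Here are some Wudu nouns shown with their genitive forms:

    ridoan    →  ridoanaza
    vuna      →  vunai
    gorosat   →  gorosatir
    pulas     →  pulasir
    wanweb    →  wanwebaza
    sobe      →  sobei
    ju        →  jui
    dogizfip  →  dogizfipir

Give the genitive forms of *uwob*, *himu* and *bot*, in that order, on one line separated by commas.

uwobaza, himui, botir

The pattern is voicing of the final sound: -ir when the stem ends in a voiceless consonant (*gorosat*, *pulas*, *dogizfip*); -aza when the stem ends in a voiced consonant (*ridoan*, *wanweb*); -i when the stem ends in a vowel (*vuna*, *sobe*, *ju*).
*uwob* — final sound /b/ (a voiced consonant) → -aza → *uwobaza*.
The final sound of *himu* is /u/, which is a vowel, so the suffix is -i, giving *himui*.
*bot*: final sound = /t/, a voiceless consonant → -ir → *botir*.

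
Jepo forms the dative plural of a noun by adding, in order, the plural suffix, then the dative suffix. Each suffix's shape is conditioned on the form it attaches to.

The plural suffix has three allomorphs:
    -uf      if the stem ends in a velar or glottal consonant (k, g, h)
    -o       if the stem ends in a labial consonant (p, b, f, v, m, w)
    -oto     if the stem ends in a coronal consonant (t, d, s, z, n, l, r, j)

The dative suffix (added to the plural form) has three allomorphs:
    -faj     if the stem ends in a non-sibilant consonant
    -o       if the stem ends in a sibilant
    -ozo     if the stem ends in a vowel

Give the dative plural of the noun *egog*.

egoguffaj

Since the final consonant of *egog* is /g/ (velar/glottal), it takes -uf, giving *egoguf*.
The plural form *egoguf* — final sound /f/ (a non-sibilant consonant) → -faj → *egoguffaj*.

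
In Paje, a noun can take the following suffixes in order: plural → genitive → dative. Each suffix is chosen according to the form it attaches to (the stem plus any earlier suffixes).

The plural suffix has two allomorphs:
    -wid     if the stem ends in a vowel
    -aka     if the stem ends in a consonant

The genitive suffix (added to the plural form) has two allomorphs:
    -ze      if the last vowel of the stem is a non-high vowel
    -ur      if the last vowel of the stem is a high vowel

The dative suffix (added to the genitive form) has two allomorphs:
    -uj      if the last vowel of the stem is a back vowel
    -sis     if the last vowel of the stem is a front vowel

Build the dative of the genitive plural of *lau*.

*lau* — final sound /u/ (a vowel) → -wid → *lauwid*.
The last vowel of the plural form *lauwid* is /i/, which is a high vowel, so the genitive suffix is -ur, giving *lauwidur*.
The genitive form *lauwidur*: last vowel = /u/, a back vowel → -uj → *lauwiduruj*.

lauwiduruj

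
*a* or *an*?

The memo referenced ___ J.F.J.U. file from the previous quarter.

a

The indefinite article is chosen by the initial *sound* of the following word, not its spelling.
The initialism *J.F.J.U.* is read letter by letter; the first letter, J, is pronounced /dʒeɪ/, which begins with a consonant sound.
So the article is *a*: The memo referenced a J.F.J.U. file from the previous quarter.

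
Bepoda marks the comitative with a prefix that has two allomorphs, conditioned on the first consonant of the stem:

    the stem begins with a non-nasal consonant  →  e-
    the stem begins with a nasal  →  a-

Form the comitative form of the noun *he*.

ehe

The first consonant of *he* is /h/, which is non-nasal, so the prefix is e-, giving *ehe*.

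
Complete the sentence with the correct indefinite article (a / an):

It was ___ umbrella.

The indefinite article is chosen by the initial *sound* of the following word, not its spelling.
*umbrella* begins with the sound /ʌ/ (u pronounced /ʌ/) — a vowel sound.
So the article is *an*: It was an umbrella.

an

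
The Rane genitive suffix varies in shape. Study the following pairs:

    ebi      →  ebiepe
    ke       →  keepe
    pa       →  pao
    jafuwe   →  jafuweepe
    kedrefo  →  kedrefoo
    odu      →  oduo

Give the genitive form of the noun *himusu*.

himusuo

The pattern is front/back vowel harmony: -epe when the last vowel of the stem is a front vowel (*ebi*, *ke*, *jafuwe*); -o when the last vowel of the stem is a back vowel (*pa*, *kedrefo*, *odu*).
*himusu* — last vowel /u/ (a back vowel) → -o → *himusuo*.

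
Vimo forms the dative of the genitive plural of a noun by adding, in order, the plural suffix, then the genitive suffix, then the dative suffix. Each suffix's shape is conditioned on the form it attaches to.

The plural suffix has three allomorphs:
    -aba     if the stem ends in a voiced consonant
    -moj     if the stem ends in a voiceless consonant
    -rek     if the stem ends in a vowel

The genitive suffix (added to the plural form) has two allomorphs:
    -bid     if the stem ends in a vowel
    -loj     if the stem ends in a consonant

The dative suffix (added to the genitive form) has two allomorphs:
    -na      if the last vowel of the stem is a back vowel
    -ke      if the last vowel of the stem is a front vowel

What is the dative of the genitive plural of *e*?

ereklojna

The final sound of *e* is /e/, which is a vowel, so the plural suffix is -rek, giving *erek*.
The final sound of the plural form *erek* is /k/, which is a consonant, so the genitive suffix is -loj, giving *erekloj*.
The last vowel of the genitive form *erekloj* is /o/, which is a back vowel, so the dative suffix is -na, giving *ereklojna*.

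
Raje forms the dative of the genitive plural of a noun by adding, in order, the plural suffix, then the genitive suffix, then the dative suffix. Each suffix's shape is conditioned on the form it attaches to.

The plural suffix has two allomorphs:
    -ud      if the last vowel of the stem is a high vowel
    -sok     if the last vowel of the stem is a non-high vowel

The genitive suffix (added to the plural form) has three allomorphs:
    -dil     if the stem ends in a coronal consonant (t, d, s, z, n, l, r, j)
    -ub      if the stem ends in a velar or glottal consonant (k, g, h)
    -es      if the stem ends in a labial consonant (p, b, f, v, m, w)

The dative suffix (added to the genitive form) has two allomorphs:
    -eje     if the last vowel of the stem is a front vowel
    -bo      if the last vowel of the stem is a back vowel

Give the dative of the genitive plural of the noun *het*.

hetsokubbo

The last vowel of *het* is /e/, which is a non-high vowel, so the plural suffix is -sok, giving *hetsok*.
The plural form *hetsok*: final consonant = /k/, velar/glottal → -ub → *hetsokub*.
The genitive form *hetsokub* — last vowel /u/ (a back vowel) → -bo → *hetsokubbo*.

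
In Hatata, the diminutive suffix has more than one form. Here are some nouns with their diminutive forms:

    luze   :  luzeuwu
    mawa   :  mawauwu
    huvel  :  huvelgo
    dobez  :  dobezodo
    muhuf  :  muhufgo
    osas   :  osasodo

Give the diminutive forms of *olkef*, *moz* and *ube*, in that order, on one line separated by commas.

The alternation tracks the final sound of the stem — -odo when the stem ends in a sibilant (*dobez*, *osas*); -go when the stem ends in a non-sibilant consonant (*huvel*, *muhuf*); -uwu when the stem ends in a vowel (*luze*, *mawa*).
*olkef* — final sound /f/ (a non-sibilant consonant) → -go → *olkefgo*.
Since the final sound of *moz* is /z/ (a sibilant), it takes -odo, giving *mozodo*.
Since the final sound of *ube* is /e/ (a vowel), it takes -uwu, giving *ubeuwu*.

olkefgo, mozodo, ubeuwu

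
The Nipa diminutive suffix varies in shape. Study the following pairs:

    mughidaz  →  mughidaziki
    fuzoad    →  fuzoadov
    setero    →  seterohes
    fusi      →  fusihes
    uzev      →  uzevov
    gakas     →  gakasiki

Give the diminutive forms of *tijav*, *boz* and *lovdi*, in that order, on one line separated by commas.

tijavov, boziki, lovdihes

The pattern is sibilance of the final sound: -iki when the stem ends in a sibilant (*mughidaz*, *gakas*); -ov when the stem ends in a non-sibilant consonant (*fuzoad*, *uzev*); -hes when the stem ends in a vowel (*setero*, *fusi*).
Since the final sound of *tijav* is /v/ (a non-sibilant consonant), it takes -ov, giving *tijavov*.
The final sound of *boz* is /z/, which is a sibilant, so the suffix is -iki, giving *boziki*.
The final sound of *lovdi* is /i/, which is a vowel, so the suffix is -hes, giving *lovdihes*.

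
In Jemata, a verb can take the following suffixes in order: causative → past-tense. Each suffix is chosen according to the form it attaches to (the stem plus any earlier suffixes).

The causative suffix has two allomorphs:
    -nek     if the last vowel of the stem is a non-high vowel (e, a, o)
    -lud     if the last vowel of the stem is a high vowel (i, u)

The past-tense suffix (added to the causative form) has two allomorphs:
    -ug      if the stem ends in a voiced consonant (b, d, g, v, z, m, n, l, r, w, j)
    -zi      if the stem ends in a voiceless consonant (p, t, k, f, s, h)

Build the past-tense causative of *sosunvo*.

The last vowel of *sosunvo* is /o/, which is a non-high vowel, so the causative suffix is -nek, giving *sosunvonek*.
The causative form *sosunvonek* — final consonant /k/ (voiceless) → -zi → *sosunvonekzi*.

sosunvonekzi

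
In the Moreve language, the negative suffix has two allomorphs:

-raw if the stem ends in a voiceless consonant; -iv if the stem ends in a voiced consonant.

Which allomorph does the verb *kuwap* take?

-raw

*kuwap*: final consonant = /p/, voiceless → -raw.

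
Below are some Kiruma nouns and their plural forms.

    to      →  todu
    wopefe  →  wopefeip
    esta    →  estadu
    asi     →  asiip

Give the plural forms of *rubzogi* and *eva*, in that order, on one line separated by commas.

The suffix is conditioned by the last vowel: -ip when the last vowel of the stem is a front vowel (*wopefe*, *asi*); -du when the last vowel of the stem is a back vowel (*to*, *esta*).
Since the last vowel of *rubzogi* is /i/ (a front vowel), it takes -ip, giving *rubzogiip*.
*eva* — last vowel /a/ (a back vowel) → -du → *evadu*.

rubzogiip, evadu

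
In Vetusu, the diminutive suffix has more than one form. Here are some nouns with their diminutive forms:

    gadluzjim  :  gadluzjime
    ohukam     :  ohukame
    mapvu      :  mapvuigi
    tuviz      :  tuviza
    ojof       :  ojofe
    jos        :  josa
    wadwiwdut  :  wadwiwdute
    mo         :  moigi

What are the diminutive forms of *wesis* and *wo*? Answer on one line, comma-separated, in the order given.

The alternation tracks the final sound of the stem — -a when the stem ends in a sibilant (*tuviz*, *jos*); -e when the stem ends in a non-sibilant consonant (*gadluzjim*, *ohukam*, *ojof*, *wadwiwdut*); -igi when the stem ends in a vowel (*mapvu*, *mo*).
The final sound of *wesis* is /s/, which is a sibilant, so the suffix is -a, giving *wesisa*.
Since the final sound of *wo* is /o/ (a vowel), it takes -igi, giving *woigi*.

wesisa, woigi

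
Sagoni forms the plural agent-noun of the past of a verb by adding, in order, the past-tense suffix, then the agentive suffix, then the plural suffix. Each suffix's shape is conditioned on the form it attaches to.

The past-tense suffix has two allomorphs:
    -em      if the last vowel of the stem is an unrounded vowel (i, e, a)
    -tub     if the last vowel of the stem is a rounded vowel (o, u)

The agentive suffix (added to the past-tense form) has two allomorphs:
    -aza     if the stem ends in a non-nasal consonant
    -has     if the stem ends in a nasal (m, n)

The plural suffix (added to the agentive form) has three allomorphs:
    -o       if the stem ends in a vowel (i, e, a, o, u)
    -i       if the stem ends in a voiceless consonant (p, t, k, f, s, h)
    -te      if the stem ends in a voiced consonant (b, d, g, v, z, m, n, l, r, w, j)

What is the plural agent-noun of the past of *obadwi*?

*obadwi* — last vowel /i/ (an unrounded vowel) → -em → *obadwiem*.
Since the final consonant of the past-tense form *obadwiem* is /m/ (a nasal), it takes -has, giving *obadwiemhas*.
The agentive form *obadwiemhas*: final sound = /s/, a voiceless consonant → -i → *obadwiemhasi*.

obadwiemhasi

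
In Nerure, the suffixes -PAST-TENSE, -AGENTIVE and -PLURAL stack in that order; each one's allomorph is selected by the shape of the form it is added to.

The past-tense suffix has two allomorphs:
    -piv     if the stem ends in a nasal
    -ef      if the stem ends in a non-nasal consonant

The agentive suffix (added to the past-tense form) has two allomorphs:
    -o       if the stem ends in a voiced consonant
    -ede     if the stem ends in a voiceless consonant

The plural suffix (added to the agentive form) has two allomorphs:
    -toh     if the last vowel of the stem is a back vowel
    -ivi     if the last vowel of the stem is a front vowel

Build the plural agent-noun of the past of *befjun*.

The final consonant of *befjun* is /n/, which is a nasal, so the past-tense suffix is -piv, giving *befjunpiv*.
The past-tense form *befjunpiv*: final consonant = /v/, voiced → -o → *befjunpivo*.
Since the last vowel of the agentive form *befjunpivo* is /o/ (a back vowel), it takes -toh, giving *befjunpivotoh*.

befjunpivotoh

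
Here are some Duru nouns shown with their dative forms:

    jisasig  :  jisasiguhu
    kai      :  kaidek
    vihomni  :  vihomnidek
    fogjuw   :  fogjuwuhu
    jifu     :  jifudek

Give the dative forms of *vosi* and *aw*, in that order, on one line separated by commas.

Looking at the final sound of each stem: -uhu when the stem ends in a consonant (*jisasig*, *fogjuw*); -dek when the stem ends in a vowel (*kai*, *vihomni*, *jifu*).
Since the final sound of *vosi* is /i/ (a vowel), it takes -dek, giving *vosidek*.
*aw*: final sound = /w/, a consonant → -uhu → *awuhu*.

vosidek, awuhu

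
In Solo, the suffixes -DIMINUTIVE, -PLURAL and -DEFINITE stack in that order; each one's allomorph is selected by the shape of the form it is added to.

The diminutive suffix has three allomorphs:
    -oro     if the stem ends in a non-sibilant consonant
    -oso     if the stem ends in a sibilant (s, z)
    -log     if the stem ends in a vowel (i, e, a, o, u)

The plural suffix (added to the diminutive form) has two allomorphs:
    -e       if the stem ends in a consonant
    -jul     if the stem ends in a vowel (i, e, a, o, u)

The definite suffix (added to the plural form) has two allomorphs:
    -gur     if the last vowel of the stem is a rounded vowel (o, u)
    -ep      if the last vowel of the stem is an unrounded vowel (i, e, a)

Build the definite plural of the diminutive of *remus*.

remusosojulgur

*remus* — final sound /s/ (a sibilant) → -oso → *remusoso*.
Since the final sound of the diminutive form *remusoso* is /o/ (a vowel), it takes -jul, giving *remusosojul*.
The plural form *remusosojul*: last vowel = /u/, a rounded vowel → -gur → *remusosojulgur*.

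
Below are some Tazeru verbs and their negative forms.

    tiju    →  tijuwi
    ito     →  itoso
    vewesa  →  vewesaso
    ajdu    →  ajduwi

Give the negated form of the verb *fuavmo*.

fuavmoso

Looking at the last vowel of each stem: -wi when the last vowel of the stem is a high vowel (*tiju*, *ajdu*); -so when the last vowel of the stem is a non-high vowel (*ito*, *vewesa*).
*fuavmo* — last vowel /o/ (a non-high vowel) → -so → *fuavmoso*.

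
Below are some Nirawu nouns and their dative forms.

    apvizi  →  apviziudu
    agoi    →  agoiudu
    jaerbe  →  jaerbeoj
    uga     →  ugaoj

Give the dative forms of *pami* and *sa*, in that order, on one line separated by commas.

The suffix is conditioned by the last vowel: -udu when the last vowel of the stem is a high vowel (*apvizi*, *agoi*); -oj when the last vowel of the stem is a non-high vowel (*jaerbe*, *uga*).
The last vowel of *pami* is /i/, which is a high vowel, so the suffix is -udu, giving *pamiudu*.
Since the last vowel of *sa* is /a/ (a non-high vowel), it takes -oj, giving *saoj*.

pamiudu, saoj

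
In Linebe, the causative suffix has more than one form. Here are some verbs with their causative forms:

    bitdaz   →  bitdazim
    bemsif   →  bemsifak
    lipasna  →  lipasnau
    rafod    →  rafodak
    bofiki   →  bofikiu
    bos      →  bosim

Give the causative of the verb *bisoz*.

Looking at the final sound of each stem: -im when the stem ends in a sibilant (*bitdaz*, *bos*); -ak when the stem ends in a non-sibilant consonant (*bemsif*, *rafod*); -u when the stem ends in a vowel (*lipasna*, *bofiki*).
*bisoz*: final sound = /z/, a sibilant → -im → *bisozim*.

bisozim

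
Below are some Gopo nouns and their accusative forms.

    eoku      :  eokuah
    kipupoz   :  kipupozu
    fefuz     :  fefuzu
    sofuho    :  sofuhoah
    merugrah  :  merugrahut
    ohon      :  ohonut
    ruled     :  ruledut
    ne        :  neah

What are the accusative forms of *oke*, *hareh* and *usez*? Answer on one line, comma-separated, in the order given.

Looking at the final sound of each stem: -u when the stem ends in a sibilant (*kipupoz*, *fefuz*); -ut when the stem ends in a non-sibilant consonant (*merugrah*, *ohon*, *ruled*); -ah when the stem ends in a vowel (*eoku*, *sofuho*, *ne*).
Since the final sound of *oke* is /e/ (a vowel), it takes -ah, giving *okeah*.
Since the final sound of *hareh* is /h/ (a non-sibilant consonant), it takes -ut, giving *harehut*.
The final sound of *usez* is /z/, which is a sibilant, so the suffix is -u, giving *usezu*.

okeah, harehut, usezu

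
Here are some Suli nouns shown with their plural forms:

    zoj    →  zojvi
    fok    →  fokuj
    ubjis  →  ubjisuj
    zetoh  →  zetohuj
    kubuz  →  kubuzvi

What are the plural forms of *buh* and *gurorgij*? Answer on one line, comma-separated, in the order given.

The suffix is conditioned by the final consonant: -uj when the stem ends in a voiceless consonant (*fok*, *ubjis*, *zetoh*); -vi when the stem ends in a voiced consonant (*zoj*, *kubuz*).
The final consonant of *buh* is /h/, which is voiceless, so the suffix is -uj, giving *buhuj*.
The final consonant of *gurorgij* is /j/, which is voiced, so the suffix is -vi, giving *gurorgijvi*.

buhuj, gurorgijvi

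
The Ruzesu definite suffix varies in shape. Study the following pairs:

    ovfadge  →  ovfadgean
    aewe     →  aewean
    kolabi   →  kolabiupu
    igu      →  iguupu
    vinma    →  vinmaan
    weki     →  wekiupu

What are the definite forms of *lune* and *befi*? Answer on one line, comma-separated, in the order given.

lunean, befiupu

The pattern is height harmony: -upu when the last vowel of the stem is a high vowel (*kolabi*, *igu*, *weki*); -an when the last vowel of the stem is a non-high vowel (*ovfadge*, *aewe*, *vinma*).
The last vowel of *lune* is /e/, which is a non-high vowel, so the suffix is -an, giving *lunean*.
The last vowel of *befi* is /i/, which is a high vowel, so the suffix is -upu, giving *befiupu*.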